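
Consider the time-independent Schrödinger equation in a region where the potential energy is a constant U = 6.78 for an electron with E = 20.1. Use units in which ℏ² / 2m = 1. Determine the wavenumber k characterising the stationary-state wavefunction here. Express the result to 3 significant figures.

k = 3.65

With E > U the solution is oscillatory, ψ ∝ e^{±ikx} with k = √(2m(E − U))/ℏ.
k = √(2 × 0.5 × 13.32) = 3.650.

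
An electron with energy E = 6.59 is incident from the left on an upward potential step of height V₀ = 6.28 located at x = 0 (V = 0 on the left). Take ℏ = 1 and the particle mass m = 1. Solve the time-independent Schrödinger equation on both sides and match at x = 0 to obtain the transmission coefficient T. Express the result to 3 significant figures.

T = 0.586

The wavenumbers are k₁ = √(2mE)/ℏ = 3.630 on the left and k₂ = √(2m(E − V₀))/ℏ = 0.7874 on the right.
Continuity of ψ and ψ′ at the step yields the reflection amplitude r = (k₁ − k₂)/(k₁ + k₂) = 0.6435; thus R = |r|² = 0.4141, T = 0.5859.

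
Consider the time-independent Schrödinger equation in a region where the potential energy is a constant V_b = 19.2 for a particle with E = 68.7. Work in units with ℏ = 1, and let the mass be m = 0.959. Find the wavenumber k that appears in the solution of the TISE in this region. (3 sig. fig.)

k = 9.74

With E > V_b the solution is oscillatory, ψ ∝ e^{±ikx} with k = √(2m(E − V_b))/ℏ.
k = √(2 × 0.959 × 49.5) = 9.744.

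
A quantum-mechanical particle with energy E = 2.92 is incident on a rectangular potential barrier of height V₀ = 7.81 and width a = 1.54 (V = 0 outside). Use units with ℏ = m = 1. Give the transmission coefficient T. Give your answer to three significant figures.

T = 0.000246

E < V₀: inside the barrier ψ ∝ e^{±κx} with κ = √(2m(V₀ − E))/ℏ = 3.127.
κa = 4.816, sinh(κa) = 61.73.
Matching ψ, ψ′ at both faces gives T = [1 + V₀² sinh²(κa) / (4E(V₀ − E))]⁻¹ = 1/4071 = 0.000246.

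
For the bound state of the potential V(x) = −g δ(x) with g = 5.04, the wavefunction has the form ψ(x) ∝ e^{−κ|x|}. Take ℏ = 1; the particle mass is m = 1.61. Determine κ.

κ = 8.11

Integrate −(ℏ²/2m)ψ'' − gδ(x)ψ = Eψ from −ε to +ε: the ψ'' term gives ψ'(0⁺) − ψ'(0⁻) and the δ term gives −(2mg/ℏ²)ψ(0).
With ψ ∝ e^{−κ|x|} this yields −2κ = −2mg/ℏ², so κ = mg/ℏ² = 8.114.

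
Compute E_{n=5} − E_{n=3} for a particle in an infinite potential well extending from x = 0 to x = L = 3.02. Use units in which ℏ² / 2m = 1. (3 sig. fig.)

E_n = n²π²ℏ²/(2mL²), so ΔE = (5² − 3²) π²ℏ²/(2mL²).
ΔE = 16 × π² / (2 × 0.5 × 3.02²) = 17.31.

ΔE = 17.3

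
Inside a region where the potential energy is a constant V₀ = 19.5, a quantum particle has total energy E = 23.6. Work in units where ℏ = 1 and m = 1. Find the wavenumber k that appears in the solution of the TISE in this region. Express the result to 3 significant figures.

With E > V₀ the solution is oscillatory, ψ ∝ e^{±ikx} with k = √(2m(E − V₀))/ℏ.
k = √(2 × 1 × 4.1) = 2.864.

k = 2.86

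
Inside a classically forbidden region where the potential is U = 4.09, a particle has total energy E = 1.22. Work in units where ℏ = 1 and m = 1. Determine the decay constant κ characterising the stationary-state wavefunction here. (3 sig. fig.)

κ = 2.40

Since E < U the TISE in this region is ψ'' = κ²ψ with κ = √(2m(U − E))/ℏ.
κ = √(2 × 1 × 2.87) = 2.396.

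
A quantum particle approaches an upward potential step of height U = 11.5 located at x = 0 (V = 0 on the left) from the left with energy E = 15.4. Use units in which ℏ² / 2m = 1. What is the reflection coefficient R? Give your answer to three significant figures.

R = 0.109

The wavenumbers are k₁ = √(2mE)/ℏ = 3.924 on the left and k₂ = √(2m(E − U))/ℏ = 1.975 on the right.
Matching ψ and ψ′ at x = 0 gives r = (k₁ − k₂)/(k₁ + k₂), so R = r² = 0.1092 and T = 1 − R = 0.8908.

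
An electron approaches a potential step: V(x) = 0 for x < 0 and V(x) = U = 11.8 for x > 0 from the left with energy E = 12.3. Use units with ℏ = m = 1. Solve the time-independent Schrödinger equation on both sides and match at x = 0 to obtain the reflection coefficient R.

The wavenumbers are k₁ = √(2mE)/ℏ = 4.960 on the left and k₂ = √(2m(E − U))/ℏ = 1.000 on the right.
Matching ψ and ψ′ at x = 0 gives r = (k₁ − k₂)/(k₁ + k₂), so R = r² = 0.4415 and T = 1 − R = 0.5585.

R = 0.441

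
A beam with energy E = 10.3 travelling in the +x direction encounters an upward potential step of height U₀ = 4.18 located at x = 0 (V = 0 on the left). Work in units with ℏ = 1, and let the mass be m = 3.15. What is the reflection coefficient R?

On each side the TISE gives plane waves with k = √(2m(E − V))/ℏ: k₁ = √(2·3.15·10.3) = 8.055, k₂ = √(2·3.15·6.12) = 6.209.
Matching ψ and ψ′ at x = 0 gives r = (k₁ − k₂)/(k₁ + k₂), so R = r² = 0.01675 and T = 1 − R = 0.9833.

R = 0.0167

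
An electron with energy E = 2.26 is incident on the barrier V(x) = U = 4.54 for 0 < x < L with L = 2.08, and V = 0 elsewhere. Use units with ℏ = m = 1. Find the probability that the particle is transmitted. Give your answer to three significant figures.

Since E < U the interior solution is evanescent with decay constant κ = √(2m(U − E))/ℏ = 2.135.
κL = 4.442, sinh(κL) = 42.45.
The exact tunnelling result is T⁻¹ = 1 + U² sinh²(κL) / [4E(U − E)] = 1803, so T = 0.000555.

T = 0.000555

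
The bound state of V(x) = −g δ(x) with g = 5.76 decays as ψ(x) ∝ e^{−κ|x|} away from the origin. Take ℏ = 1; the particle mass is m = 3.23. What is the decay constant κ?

κ = 18.6

Integrate −(ℏ²/2m)ψ'' − gδ(x)ψ = Eψ from −ε to +ε: the ψ'' term gives ψ'(0⁺) − ψ'(0⁻) and the δ term gives −(2mg/ℏ²)ψ(0).
With ψ ∝ e^{−κ|x|} this yields −2κ = −2mg/ℏ², so κ = mg/ℏ² = 18.60.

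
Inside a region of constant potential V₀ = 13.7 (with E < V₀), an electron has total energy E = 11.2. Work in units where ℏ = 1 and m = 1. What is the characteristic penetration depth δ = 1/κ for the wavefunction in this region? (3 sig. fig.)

Since E < V₀ the TISE in this region is ψ'' = κ²ψ with κ = √(2m(V₀ − E))/ℏ.
κ = √(2 × 1 × 2.5) = 2.236. The penetration depth is δ = 1/κ = 0.447.

δ = 0.447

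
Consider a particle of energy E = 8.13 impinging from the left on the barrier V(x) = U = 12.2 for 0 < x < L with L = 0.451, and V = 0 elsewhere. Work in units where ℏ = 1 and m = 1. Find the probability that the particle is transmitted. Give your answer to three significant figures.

E < U: inside the barrier ψ ∝ e^{±κx} with κ = √(2m(U − E))/ℏ = 2.853.
κL = 1.287, sinh(κL) = 1.672.
Matching ψ, ψ′ at both faces gives T = [1 + U² sinh²(κL) / (4E(U − E))]⁻¹ = 1/4.145 = 0.241.

T = 0.241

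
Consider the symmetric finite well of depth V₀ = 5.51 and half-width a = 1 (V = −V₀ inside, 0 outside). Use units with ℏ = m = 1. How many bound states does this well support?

N = 3

The dimensionless depth is z₀ = a√(2mV₀)/ℏ = 1 × √(11.02) = 3.320.
The even/odd transcendental equations gain one root per π/2 in z₀, giving N = 1 + ⌊2z₀/π⌋ = 1 + ⌊2.113⌋ = 3.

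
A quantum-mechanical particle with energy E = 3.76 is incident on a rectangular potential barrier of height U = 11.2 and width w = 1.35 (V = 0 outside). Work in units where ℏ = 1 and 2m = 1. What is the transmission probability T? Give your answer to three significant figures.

E < U: inside the barrier ψ ∝ e^{±κx} with κ = √(2m(U − E))/ℏ = 2.728.
κw = 3.682, sinh(κw) = 19.86.
The exact tunnelling result is T⁻¹ = 1 + U² sinh²(κw) / [4E(U − E)] = 443.0, so T = 0.00226.

T = 0.00226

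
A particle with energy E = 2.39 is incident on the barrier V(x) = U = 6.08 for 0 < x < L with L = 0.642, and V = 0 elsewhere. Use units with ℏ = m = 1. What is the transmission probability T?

T = 0.110

E < U: inside the barrier ψ ∝ e^{±κx} with κ = √(2m(U − E))/ℏ = 2.717.
κL = 1.744, sinh(κL) = 2.773.
Matching ψ, ψ′ at both faces gives T = [1 + U² sinh²(κL) / (4E(U − E))]⁻¹ = 1/9.057 = 0.110.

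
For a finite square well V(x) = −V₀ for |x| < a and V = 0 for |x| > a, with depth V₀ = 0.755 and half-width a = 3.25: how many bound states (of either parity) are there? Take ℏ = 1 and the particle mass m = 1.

Define the well-strength parameter z₀ = (a/ℏ)√(2mV₀) = 3.25 × √(2·1·0.755) = 3.994.
A new bound state (alternating even/odd) appears each time z₀ passes a multiple of π/2, so N = ⌊2z₀/π⌋ + 1 = ⌊2.542⌋ + 1 = 3.

N = 3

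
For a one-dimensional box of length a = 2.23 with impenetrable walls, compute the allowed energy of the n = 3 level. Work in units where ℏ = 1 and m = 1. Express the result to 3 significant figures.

E = 8.93

Requiring ψ(0) = ψ(a) = 0 quantises k = nπ/a, hence E_n = ℏ²k²/2m = n²π²ℏ²/(2ma²).
E_3 = 3² × π² / (2 × 1 × 2.23²) = 8.931.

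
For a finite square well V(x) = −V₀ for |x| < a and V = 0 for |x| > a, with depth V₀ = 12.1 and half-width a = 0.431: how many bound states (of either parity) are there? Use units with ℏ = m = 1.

Define the well-strength parameter z₀ = (a/ℏ)√(2mV₀) = 0.431 × √(2·1·12.1) = 2.120.
The even/odd transcendental equations gain one root per π/2 in z₀, giving N = 1 + ⌊2z₀/π⌋ = 1 + ⌊1.350⌋ = 2.

N = 2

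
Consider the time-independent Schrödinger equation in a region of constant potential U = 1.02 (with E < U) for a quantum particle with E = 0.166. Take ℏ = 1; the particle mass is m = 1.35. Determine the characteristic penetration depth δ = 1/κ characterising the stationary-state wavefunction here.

δ = 0.659

Since E < U the TISE in this region is ψ'' = κ²ψ with κ = √(2m(U − E))/ℏ.
κ = √(2 × 1.35 × 0.854) = 1.518. The penetration depth is δ = 1/κ = 0.659.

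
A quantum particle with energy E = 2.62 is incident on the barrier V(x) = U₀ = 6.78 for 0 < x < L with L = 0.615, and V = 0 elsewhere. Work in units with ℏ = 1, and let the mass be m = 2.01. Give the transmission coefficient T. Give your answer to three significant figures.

E < U₀: inside the barrier ψ ∝ e^{±κx} with κ = √(2m(U₀ − E))/ℏ = 4.089.
κL = 2.515, sinh(κL) = 6.143.
The exact tunnelling result is T⁻¹ = 1 + U₀² sinh²(κL) / [4E(U₀ − E)] = 40.79, so T = 0.0245.

T = 0.0245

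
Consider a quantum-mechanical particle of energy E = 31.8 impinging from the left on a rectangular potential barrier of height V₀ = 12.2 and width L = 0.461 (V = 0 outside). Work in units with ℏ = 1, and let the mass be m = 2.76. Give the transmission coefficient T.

T = 0.944

Above the barrier the interior wavenumber is k₂ = √(2m(E − V₀))/ℏ = 10.40, giving phase k₂L = 4.795.
Matching at both interfaces gives T⁻¹ = 1 + V₀² sin²(k₂L) / [4E(E − V₀)] = 1.059, hence T = 0.944.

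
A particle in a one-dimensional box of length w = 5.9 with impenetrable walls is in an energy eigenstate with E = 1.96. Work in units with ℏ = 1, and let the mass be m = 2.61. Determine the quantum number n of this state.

n = 6

From E_n = n²π²ℏ²/(2mw²) invert to n = √(2mw²E)/(πℏ).
n = (5.9/π) × √(2 × 2.61 × 1.96) = 6.007 → n = 6.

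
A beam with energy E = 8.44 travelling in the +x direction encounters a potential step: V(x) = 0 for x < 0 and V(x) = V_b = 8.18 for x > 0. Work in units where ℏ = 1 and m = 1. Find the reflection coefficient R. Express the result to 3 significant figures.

The wavenumbers are k₁ = √(2mE)/ℏ = 4.109 on the left and k₂ = √(2m(E − V_b))/ℏ = 0.7211 on the right.
Matching ψ and ψ′ at x = 0 gives r = (k₁ − k₂)/(k₁ + k₂), so R = r² = 0.4919 and T = 1 − R = 0.5081.

R = 0.492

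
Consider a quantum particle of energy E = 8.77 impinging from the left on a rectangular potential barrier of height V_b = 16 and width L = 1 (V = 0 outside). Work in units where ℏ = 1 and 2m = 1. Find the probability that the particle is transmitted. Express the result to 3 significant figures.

T = 0.0181

E < V_b: inside the barrier ψ ∝ e^{±κx} with κ = √(2m(V_b − E))/ℏ = 2.689.
κL = 2.689, sinh(κL) = 7.324.
Matching ψ, ψ′ at both faces gives T = [1 + V_b² sinh²(κL) / (4E(V_b − E))]⁻¹ = 1/55.14 = 0.0181.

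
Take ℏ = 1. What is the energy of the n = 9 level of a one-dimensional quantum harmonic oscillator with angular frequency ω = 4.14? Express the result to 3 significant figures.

E = 39.3

Using E_n = (n + ½)ℏω: E_9 = 9.5 × 4.14 = 39.33.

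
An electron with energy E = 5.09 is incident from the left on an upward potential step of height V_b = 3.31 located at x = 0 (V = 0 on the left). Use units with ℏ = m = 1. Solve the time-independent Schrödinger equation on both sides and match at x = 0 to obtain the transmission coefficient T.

On each side the TISE gives plane waves with k = √(2m(E − V))/ℏ: k₁ = √(2·1·5.09) = 3.191, k₂ = √(2·1·1.78) = 1.887.
Continuity of ψ and ψ′ at the step yields the reflection amplitude r = (k₁ − k₂)/(k₁ + k₂) = 0.2568; thus R = |r|² = 0.06594, T = 0.9341.

T = 0.934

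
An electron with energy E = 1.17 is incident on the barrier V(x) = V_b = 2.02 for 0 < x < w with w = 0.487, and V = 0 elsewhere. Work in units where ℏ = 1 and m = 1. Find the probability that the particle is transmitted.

E < V_b: inside the barrier ψ ∝ e^{±κx} with κ = √(2m(V_b − E))/ℏ = 1.304.
κw = 0.6350, sinh(κw) = 0.6785.
The exact tunnelling result is T⁻¹ = 1 + V_b² sinh²(κw) / [4E(V_b − E)] = 1.472, so T = 0.679.

T = 0.679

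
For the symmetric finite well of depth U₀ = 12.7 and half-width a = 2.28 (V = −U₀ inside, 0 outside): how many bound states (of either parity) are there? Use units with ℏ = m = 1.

N = 8

Define the well-strength parameter z₀ = (a/ℏ)√(2mU₀) = 2.28 × √(2·1·12.7) = 11.49.
A new bound state (alternating even/odd) appears each time z₀ passes a multiple of π/2, so N = ⌊2z₀/π⌋ + 1 = ⌊7.315⌋ + 1 = 8.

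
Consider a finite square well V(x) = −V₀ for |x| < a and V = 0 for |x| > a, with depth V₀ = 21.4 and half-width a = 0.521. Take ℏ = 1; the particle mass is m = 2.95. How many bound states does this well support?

Define the well-strength parameter z₀ = (a/ℏ)√(2mV₀) = 0.521 × √(2·2.95·21.4) = 5.854.
The even/odd transcendental equations gain one root per π/2 in z₀, giving N = 1 + ⌊2z₀/π⌋ = 1 + ⌊3.727⌋ = 4.

N = 4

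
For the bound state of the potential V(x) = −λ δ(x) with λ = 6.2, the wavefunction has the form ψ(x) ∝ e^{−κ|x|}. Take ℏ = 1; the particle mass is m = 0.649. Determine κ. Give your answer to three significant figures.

Integrating the TISE across x = 0 gives the cusp condition ψ'(0⁺) − ψ'(0⁻) = −(2mλ/ℏ²)ψ(0).
With ψ ∝ e^{−κ|x|} this yields −2κ = −2mλ/ℏ², so κ = mλ/ℏ² = 4.024.

κ = 4.02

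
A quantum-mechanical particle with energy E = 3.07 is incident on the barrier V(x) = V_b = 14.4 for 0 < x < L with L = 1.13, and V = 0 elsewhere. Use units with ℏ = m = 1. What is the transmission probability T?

T = 0.0000571

Since E < V_b the interior solution is evanescent with decay constant κ = √(2m(V_b − E))/ℏ = 4.760.
κL = 5.379, sinh(κL) = 108.4.
Matching ψ, ψ′ at both faces gives T = [1 + V_b² sinh²(κL) / (4E(V_b − E))]⁻¹ = 1/17520 = 0.0000571.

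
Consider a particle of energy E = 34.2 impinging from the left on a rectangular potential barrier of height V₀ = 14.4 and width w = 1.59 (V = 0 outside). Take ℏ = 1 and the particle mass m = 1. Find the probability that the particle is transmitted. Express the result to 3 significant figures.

T = 0.977

E > V₀: inside the barrier k₂ = √(2m(E − V₀))/ℏ = 6.293, k₂w = 10.01.
T = [1 + V₀² sin²(k₂w) / (4E(E − V₀))]⁻¹ = 1/1.023 = 0.977.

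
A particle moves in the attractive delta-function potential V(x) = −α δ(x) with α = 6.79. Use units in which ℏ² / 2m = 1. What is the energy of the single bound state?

For x ≠ 0 the bound state is ψ ∝ e^{−κ|x|}; integrating the TISE across the delta gives the cusp condition 2κ = 2mα/ℏ², so κ = 3.395.
Then E = −ℏ²κ²/(2m) = −mα²/(2ℏ²) = -11.53.

E = -11.5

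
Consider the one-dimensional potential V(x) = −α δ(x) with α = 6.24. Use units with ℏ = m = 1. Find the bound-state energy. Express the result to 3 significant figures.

E = -19.5

The bound state is ψ(x) = √κ e^{−κ|x|}. The derivative jump ψ'(0⁺) − ψ'(0⁻) = −(2mα/ℏ²)ψ(0) fixes κ = mα/ℏ² = 6.240.
Then E = −ℏ²κ²/(2m) = −mα²/(2ℏ²) = -19.47.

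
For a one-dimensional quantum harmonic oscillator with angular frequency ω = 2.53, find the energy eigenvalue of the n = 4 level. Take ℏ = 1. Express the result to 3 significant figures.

E = 11.4

The oscillator eigenvalues are E_n = ℏω(n + ½), so E_4 = 2.53 × 4.5 = 11.39.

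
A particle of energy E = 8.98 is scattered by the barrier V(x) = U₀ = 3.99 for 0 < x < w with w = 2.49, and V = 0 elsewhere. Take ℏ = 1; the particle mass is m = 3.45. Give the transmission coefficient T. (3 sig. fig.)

Above the barrier the interior wavenumber is k₂ = √(2m(E − U₀))/ℏ = 5.868, giving phase k₂w = 14.61.
T = [1 + U₀² sin²(k₂w) / (4E(E − U₀))]⁻¹ = 1/1.070 = 0.934.

T = 0.934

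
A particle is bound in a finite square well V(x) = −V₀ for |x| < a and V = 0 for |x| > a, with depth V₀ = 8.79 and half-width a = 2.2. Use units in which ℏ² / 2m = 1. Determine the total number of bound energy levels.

N = 5

The dimensionless depth is z₀ = a√(2mV₀)/ℏ = 2.2 × √(8.790) = 6.523.
A new bound state (alternating even/odd) appears each time z₀ passes a multiple of π/2, so N = ⌊2z₀/π⌋ + 1 = ⌊4.152⌋ + 1 = 5.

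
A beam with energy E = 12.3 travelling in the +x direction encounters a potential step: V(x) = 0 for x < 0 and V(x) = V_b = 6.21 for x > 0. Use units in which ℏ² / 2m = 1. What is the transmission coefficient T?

T = 0.970

On each side the TISE gives plane waves with k = √(2m(E − V))/ℏ: k₁ = √(2·½·12.3) = 3.507, k₂ = √(2·½·6.09) = 2.468.
Continuity of ψ and ψ′ at the step yields the reflection amplitude r = (k₁ − k₂)/(k₁ + k₂) = 0.1740; thus R = |r|² = 0.03026, T = 0.9697.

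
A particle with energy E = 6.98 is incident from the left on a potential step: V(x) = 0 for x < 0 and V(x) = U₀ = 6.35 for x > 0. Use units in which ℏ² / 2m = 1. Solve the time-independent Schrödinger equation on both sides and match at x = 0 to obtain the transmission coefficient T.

On each side the TISE gives plane waves with k = √(2m(E − V))/ℏ: k₁ = √(2·½·6.98) = 2.642, k₂ = √(2·½·0.63) = 0.7937.
Continuity of ψ and ψ′ at the step yields the reflection amplitude r = (k₁ − k₂)/(k₁ + k₂) = 0.5380; thus R = |r|² = 0.2894, T = 0.7106.

T = 0.711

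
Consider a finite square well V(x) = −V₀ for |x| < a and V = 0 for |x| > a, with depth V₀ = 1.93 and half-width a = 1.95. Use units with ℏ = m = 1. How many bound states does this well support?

Define the well-strength parameter z₀ = (a/ℏ)√(2mV₀) = 1.95 × √(2·1·1.93) = 3.831.
The even/odd transcendental equations gain one root per π/2 in z₀, giving N = 1 + ⌊2z₀/π⌋ = 1 + ⌊2.439⌋ = 3.

N = 3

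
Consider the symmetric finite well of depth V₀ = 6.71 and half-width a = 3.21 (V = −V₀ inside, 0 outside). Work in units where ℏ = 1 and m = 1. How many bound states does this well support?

N = 8

Define the well-strength parameter z₀ = (a/ℏ)√(2mV₀) = 3.21 × √(2·1·6.71) = 11.76.
The even/odd transcendental equations gain one root per π/2 in z₀, giving N = 1 + ⌊2z₀/π⌋ = 1 + ⌊7.486⌋ = 8.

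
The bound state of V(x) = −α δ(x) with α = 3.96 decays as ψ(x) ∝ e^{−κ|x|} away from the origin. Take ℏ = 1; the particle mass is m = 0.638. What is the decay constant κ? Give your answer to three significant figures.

κ = 2.53

Integrating the TISE across x = 0 gives the cusp condition ψ'(0⁺) − ψ'(0⁻) = −(2mα/ℏ²)ψ(0).
With ψ ∝ e^{−κ|x|} this yields −2κ = −2mα/ℏ², so κ = mα/ℏ² = 2.526.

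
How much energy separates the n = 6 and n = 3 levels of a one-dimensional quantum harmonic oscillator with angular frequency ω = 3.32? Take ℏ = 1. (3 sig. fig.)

ΔE = 9.96

E_n = ℏω(n + ½), so ΔE = (6 − 3) ℏω = 3 × 3.32 = 9.960.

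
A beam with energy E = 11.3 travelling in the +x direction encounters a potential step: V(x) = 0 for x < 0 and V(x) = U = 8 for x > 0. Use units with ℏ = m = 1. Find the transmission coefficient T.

The wavenumbers are k₁ = √(2mE)/ℏ = 4.754 on the left and k₂ = √(2m(E − U))/ℏ = 2.569 on the right.
Continuity of ψ and ψ′ at the step yields the reflection amplitude r = (k₁ − k₂)/(k₁ + k₂) = 0.2984; thus R = |r|² = 0.08902, T = 0.9110.

T = 0.911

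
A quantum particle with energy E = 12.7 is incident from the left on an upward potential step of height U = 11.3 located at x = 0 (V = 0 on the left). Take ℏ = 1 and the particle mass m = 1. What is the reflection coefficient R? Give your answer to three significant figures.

R = 0.251

The wavenumbers are k₁ = √(2mE)/ℏ = 5.040 on the left and k₂ = √(2m(E − U))/ℏ = 1.673 on the right.
Continuity of ψ and ψ′ at the step yields the reflection amplitude r = (k₁ − k₂)/(k₁ + k₂) = 0.5015; thus R = |r|² = 0.2515, T = 0.7485.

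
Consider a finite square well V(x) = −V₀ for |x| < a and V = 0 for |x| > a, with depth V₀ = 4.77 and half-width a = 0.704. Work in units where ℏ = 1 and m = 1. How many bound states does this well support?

Define the well-strength parameter z₀ = (a/ℏ)√(2mV₀) = 0.704 × √(2·1·4.77) = 2.174.
The even/odd transcendental equations gain one root per π/2 in z₀, giving N = 1 + ⌊2z₀/π⌋ = 1 + ⌊1.384⌋ = 2.

N = 2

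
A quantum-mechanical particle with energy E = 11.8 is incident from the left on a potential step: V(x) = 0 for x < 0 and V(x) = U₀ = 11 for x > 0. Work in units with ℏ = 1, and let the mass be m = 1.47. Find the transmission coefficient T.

T = 0.656

On each side the TISE gives plane waves with k = √(2m(E − V))/ℏ: k₁ = √(2·1.47·11.8) = 5.890, k₂ = √(2·1.47·0.8) = 1.534.
Matching ψ and ψ′ at x = 0 gives r = (k₁ − k₂)/(k₁ + k₂), so R = r² = 0.3444 and T = 1 − R = 0.6556.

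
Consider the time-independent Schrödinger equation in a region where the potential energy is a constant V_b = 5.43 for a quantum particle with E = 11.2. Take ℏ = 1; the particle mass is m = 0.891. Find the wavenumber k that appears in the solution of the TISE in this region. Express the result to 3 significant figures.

k = 3.21

With E > V_b the solution is oscillatory, ψ ∝ e^{±ikx} with k = √(2m(E − V_b))/ℏ.
k = √(2 × 0.891 × 5.77) = 3.207.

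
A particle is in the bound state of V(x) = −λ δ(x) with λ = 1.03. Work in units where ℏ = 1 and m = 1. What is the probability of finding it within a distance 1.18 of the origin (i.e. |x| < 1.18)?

P = 0.912

The normalised bound state is ψ = √κ e^{−κ|x|} with κ = mλ/ℏ² = 1.030.
P(|x| < d) = ∫_{−d}^{d} κ e^{−2κ|x|} dx = 1 − e^{−2κd} = 1 − e^{−2.431} = 0.9120.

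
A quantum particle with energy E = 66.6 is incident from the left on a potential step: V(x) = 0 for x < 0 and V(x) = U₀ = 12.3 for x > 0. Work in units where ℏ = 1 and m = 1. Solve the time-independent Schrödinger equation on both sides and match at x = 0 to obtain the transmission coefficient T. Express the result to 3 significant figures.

T = 0.997

The wavenumbers are k₁ = √(2mE)/ℏ = 11.54 on the left and k₂ = √(2m(E − U₀))/ℏ = 10.42 on the right.
Continuity of ψ and ψ′ at the step yields the reflection amplitude r = (k₁ − k₂)/(k₁ + k₂) = 0.05100; thus R = |r|² = 0.002601, T = 0.9974.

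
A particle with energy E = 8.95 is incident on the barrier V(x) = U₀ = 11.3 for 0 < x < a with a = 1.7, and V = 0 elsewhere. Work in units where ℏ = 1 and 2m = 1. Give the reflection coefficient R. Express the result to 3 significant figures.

Since E < U₀ the interior solution is evanescent with decay constant κ = √(2m(U₀ − E))/ℏ = 1.533.
κa = 2.606, sinh(κa) = 6.736.
Matching ψ, ψ′ at both faces gives T = [1 + U₀² sinh²(κa) / (4E(U₀ − E))]⁻¹ = 1/69.86 = 0.0143.
R = 1 − T = 0.986.

R = 0.986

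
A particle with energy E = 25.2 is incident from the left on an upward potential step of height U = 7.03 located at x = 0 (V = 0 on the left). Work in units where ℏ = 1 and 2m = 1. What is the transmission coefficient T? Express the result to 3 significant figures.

On each side the TISE gives plane waves with k = √(2m(E − V))/ℏ: k₁ = √(2·½·25.2) = 5.020, k₂ = √(2·½·18.17) = 4.263.
Continuity of ψ and ψ′ at the step yields the reflection amplitude r = (k₁ − k₂)/(k₁ + k₂) = 0.08159; thus R = |r|² = 0.006656, T = 0.9933.

T = 0.993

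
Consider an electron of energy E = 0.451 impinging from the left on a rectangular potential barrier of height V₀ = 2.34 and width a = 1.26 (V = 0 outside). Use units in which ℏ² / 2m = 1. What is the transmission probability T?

E < V₀: inside the barrier ψ ∝ e^{±κx} with κ = √(2m(V₀ − E))/ℏ = 1.374.
κa = 1.732, sinh(κa) = 2.737.
Matching ψ, ψ′ at both faces gives T = [1 + V₀² sinh²(κa) / (4E(V₀ − E))]⁻¹ = 1/13.04 = 0.0767.

T = 0.0767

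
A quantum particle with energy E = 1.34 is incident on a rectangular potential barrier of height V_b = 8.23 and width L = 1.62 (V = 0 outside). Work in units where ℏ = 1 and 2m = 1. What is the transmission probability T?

Since E < V_b the interior solution is evanescent with decay constant κ = √(2m(V_b − E))/ℏ = 2.625.
κL = 4.252, sinh(κL) = 35.13.
Matching ψ, ψ′ at both faces gives T = [1 + V_b² sinh²(κL) / (4E(V_b − E))]⁻¹ = 1/2264 = 0.000442.

T = 0.000442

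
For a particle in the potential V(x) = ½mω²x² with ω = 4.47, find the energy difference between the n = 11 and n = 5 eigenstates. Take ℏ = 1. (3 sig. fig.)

ΔE = 26.8

E_n = ℏω(n + ½), so ΔE = (11 − 5) ℏω = 6 × 4.47 = 26.82.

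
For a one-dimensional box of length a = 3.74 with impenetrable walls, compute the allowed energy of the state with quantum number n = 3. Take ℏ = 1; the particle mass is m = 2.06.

E = 1.54

Requiring ψ(0) = ψ(a) = 0 quantises k = nπ/a, hence E_n = ℏ²k²/2m = n²π²ℏ²/(2ma²).
E_3 = 3² × π² / (2 × 2.06 × 3.74²) = 1.541.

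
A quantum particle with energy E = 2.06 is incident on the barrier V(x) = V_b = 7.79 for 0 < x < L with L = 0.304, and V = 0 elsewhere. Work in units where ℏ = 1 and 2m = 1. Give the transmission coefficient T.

T = 0.553

E < V_b: inside the barrier ψ ∝ e^{±κx} with κ = √(2m(V_b − E))/ℏ = 2.394.
κL = 0.7277, sinh(κL) = 0.7936.
Matching ψ, ψ′ at both faces gives T = [1 + V_b² sinh²(κL) / (4E(V_b − E))]⁻¹ = 1/1.810 = 0.553.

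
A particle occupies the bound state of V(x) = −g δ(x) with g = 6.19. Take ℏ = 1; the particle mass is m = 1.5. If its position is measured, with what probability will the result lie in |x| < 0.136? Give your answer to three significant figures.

The normalised bound state is ψ = √κ e^{−κ|x|} with κ = mg/ℏ² = 9.285.
P(|x| < d) = ∫_{−d}^{d} κ e^{−2κ|x|} dx = 1 − e^{−2κd} = 1 − e^{−2.526} = 0.9200.

P = 0.920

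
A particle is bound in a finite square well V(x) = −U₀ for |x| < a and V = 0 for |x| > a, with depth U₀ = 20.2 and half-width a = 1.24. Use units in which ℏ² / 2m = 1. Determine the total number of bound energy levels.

N = 4

The dimensionless depth is z₀ = a√(2mU₀)/ℏ = 1.24 × √(20.20) = 5.573.
A new bound state (alternating even/odd) appears each time z₀ passes a multiple of π/2, so N = ⌊2z₀/π⌋ + 1 = ⌊3.548⌋ + 1 = 4.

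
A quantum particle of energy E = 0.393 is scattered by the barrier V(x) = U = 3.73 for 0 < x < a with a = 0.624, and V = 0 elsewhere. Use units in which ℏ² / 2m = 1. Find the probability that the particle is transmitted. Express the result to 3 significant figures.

E < U: inside the barrier ψ ∝ e^{±κx} with κ = √(2m(U − E))/ℏ = 1.827.
κa = 1.140, sinh(κa) = 1.403.
Matching ψ, ψ′ at both faces gives T = [1 + U² sinh²(κa) / (4E(U − E))]⁻¹ = 1/6.223 = 0.161.

T = 0.161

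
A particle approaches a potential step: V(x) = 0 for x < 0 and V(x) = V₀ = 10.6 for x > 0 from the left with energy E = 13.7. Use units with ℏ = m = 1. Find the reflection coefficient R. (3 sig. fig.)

R = 0.126

On each side the TISE gives plane waves with k = √(2m(E − V))/ℏ: k₁ = √(2·1·13.7) = 5.235, k₂ = √(2·1·3.1) = 2.490.
Continuity of ψ and ψ′ at the step yields the reflection amplitude r = (k₁ − k₂)/(k₁ + k₂) = 0.3553; thus R = |r|² = 0.1262, T = 0.8738.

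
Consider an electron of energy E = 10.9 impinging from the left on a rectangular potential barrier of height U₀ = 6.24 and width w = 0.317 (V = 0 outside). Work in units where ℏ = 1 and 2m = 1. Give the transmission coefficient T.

T = 0.929

E > U₀: inside the barrier k₂ = √(2m(E − U₀))/ℏ = 2.159, k₂w = 0.6843.
T = [1 + U₀² sin²(k₂w) / (4E(E − U₀))]⁻¹ = 1/1.077 = 0.929.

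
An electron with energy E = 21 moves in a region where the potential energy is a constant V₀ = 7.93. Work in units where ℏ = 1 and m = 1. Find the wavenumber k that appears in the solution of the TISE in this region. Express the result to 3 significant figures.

k = 5.11

With E > V₀ the solution is oscillatory, ψ ∝ e^{±ikx} with k = √(2m(E − V₀))/ℏ.
k = √(2 × 1 × 13.07) = 5.113.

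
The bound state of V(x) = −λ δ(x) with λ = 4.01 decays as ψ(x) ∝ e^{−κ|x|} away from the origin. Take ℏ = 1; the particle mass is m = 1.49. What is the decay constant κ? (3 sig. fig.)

κ = 5.97

Integrate −(ℏ²/2m)ψ'' − λδ(x)ψ = Eψ from −ε to +ε: the ψ'' term gives ψ'(0⁺) − ψ'(0⁻) and the δ term gives −(2mλ/ℏ²)ψ(0).
With ψ ∝ e^{−κ|x|} this yields −2κ = −2mλ/ℏ², so κ = mλ/ℏ² = 5.975.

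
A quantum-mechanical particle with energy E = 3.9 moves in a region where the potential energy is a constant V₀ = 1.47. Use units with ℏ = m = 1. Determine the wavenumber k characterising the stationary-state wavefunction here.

k = 2.20

With E > V₀ the solution is oscillatory, ψ ∝ e^{±ikx} with k = √(2m(E − V₀))/ℏ.
k = √(2 × 1 × 2.43) = 2.205.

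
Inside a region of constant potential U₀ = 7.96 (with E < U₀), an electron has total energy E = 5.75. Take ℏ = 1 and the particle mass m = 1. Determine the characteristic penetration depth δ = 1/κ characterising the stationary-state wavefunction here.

δ = 0.476

Since E < U₀ the TISE in this region is ψ'' = κ²ψ with κ = √(2m(U₀ − E))/ℏ.
κ = √(2 × 1 × 2.21) = 2.102. The penetration depth is δ = 1/κ = 0.476.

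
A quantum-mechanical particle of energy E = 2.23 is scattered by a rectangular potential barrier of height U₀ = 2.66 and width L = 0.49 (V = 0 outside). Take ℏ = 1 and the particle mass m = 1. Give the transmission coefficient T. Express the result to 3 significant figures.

T = 0.710

E < U₀: inside the barrier ψ ∝ e^{±κx} with κ = √(2m(U₀ − E))/ℏ = 0.9274.
κL = 0.4544, sinh(κL) = 0.4702.
Matching ψ, ψ′ at both faces gives T = [1 + U₀² sinh²(κL) / (4E(U₀ − E))]⁻¹ = 1/1.408 = 0.710.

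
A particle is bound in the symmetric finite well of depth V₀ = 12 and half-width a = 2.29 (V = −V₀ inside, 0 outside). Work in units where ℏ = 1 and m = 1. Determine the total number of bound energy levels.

N = 8

Define the well-strength parameter z₀ = (a/ℏ)√(2mV₀) = 2.29 × √(2·1·12) = 11.22.
A new bound state (alternating even/odd) appears each time z₀ passes a multiple of π/2, so N = ⌊2z₀/π⌋ + 1 = ⌊7.142⌋ + 1 = 8.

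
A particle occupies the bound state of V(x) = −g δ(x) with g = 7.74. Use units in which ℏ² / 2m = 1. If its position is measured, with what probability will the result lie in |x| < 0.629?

The normalised bound state is ψ = √κ e^{−κ|x|} with κ = mg/ℏ² = 3.870.
P(|x| < d) = ∫_{−d}^{d} κ e^{−2κ|x|} dx = 1 − e^{−2κd} = 1 − e^{−4.868} = 0.9923.

P = 0.992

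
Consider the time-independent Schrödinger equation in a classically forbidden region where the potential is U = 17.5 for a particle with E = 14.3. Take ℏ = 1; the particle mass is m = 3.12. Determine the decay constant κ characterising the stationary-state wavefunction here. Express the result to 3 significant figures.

Since E < U the TISE in this region is ψ'' = κ²ψ with κ = √(2m(U − E))/ℏ.
κ = √(2 × 3.12 × 3.2) = 4.469.

κ = 4.47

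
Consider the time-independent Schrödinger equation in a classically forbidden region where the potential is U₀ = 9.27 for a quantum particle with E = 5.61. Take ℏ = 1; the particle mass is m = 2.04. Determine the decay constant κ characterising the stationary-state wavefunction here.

Since E < U₀ the TISE in this region is ψ'' = κ²ψ with κ = √(2m(U₀ − E))/ℏ.
κ = √(2 × 2.04 × 3.66) = 3.864.

κ = 3.86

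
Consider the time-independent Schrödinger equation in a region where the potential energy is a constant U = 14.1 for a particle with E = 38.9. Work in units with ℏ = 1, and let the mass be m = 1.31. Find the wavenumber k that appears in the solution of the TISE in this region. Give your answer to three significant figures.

With E > U the solution is oscillatory, ψ ∝ e^{±ikx} with k = √(2m(E − U))/ℏ.
k = √(2 × 1.31 × 24.8) = 8.061.

k = 8.06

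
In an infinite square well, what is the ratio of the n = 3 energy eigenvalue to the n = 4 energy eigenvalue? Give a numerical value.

Since E_n ∝ n², the ratio is (3/4)² = 0.5625.

0.5625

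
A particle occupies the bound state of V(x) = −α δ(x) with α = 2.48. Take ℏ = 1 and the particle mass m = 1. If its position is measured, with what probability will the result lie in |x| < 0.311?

P = 0.786

The normalised bound state is ψ = √κ e^{−κ|x|} with κ = mα/ℏ² = 2.480.
P(|x| < d) = ∫_{−d}^{d} κ e^{−2κ|x|} dx = 1 − e^{−2κd} = 1 − e^{−1.543} = 0.7862.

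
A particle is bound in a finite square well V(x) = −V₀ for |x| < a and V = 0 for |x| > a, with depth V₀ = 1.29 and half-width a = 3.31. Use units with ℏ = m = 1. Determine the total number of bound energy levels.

Define the well-strength parameter z₀ = (a/ℏ)√(2mV₀) = 3.31 × √(2·1·1.29) = 5.317.
The even/odd transcendental equations gain one root per π/2 in z₀, giving N = 1 + ⌊2z₀/π⌋ = 1 + ⌊3.385⌋ = 4.

N = 4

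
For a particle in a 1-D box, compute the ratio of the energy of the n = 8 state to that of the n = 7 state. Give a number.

Since E_n ∝ n², the ratio is (8/7)² = 1.30612.

1.30612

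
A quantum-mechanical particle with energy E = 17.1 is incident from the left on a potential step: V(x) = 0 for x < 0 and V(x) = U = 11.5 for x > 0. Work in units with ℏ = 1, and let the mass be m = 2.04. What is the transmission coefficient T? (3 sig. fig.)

On each side the TISE gives plane waves with k = √(2m(E − V))/ℏ: k₁ = √(2·2.04·17.1) = 8.353, k₂ = √(2·2.04·5.6) = 4.780.
Continuity of ψ and ψ′ at the step yields the reflection amplitude r = (k₁ − k₂)/(k₁ + k₂) = 0.2721; thus R = |r|² = 0.07401, T = 0.9260.

T = 0.926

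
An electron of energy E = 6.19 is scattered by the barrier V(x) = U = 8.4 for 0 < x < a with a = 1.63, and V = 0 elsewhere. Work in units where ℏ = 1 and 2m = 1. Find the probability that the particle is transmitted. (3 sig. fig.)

E < U: inside the barrier ψ ∝ e^{±κx} with κ = √(2m(U − E))/ℏ = 1.487.
κa = 2.423, sinh(κa) = 5.596.
Matching ψ, ψ′ at both faces gives T = [1 + U² sinh²(κa) / (4E(U − E))]⁻¹ = 1/41.39 = 0.0242.

T = 0.0242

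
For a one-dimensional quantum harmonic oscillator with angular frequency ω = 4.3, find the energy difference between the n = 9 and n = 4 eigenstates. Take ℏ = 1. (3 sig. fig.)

ΔE = 21.5

E_n = ℏω(n + ½), so ΔE = (9 − 4) ℏω = 5 × 4.3 = 21.50.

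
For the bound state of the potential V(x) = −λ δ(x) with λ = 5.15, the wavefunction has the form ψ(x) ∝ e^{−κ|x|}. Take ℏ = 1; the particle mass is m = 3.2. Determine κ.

Integrate −(ℏ²/2m)ψ'' − λδ(x)ψ = Eψ from −ε to +ε: the ψ'' term gives ψ'(0⁺) − ψ'(0⁻) and the δ term gives −(2mλ/ℏ²)ψ(0).
With ψ ∝ e^{−κ|x|} this yields −2κ = −2mλ/ℏ², so κ = mλ/ℏ² = 16.48.

κ = 16.5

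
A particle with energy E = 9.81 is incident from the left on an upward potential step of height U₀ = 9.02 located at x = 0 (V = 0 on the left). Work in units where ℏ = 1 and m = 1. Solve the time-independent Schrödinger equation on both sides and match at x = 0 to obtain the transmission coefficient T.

On each side the TISE gives plane waves with k = √(2m(E − V))/ℏ: k₁ = √(2·1·9.81) = 4.429, k₂ = √(2·1·0.79) = 1.257.
Matching ψ and ψ′ at x = 0 gives r = (k₁ − k₂)/(k₁ + k₂), so R = r² = 0.3113 and T = 1 − R = 0.6887.

T = 0.689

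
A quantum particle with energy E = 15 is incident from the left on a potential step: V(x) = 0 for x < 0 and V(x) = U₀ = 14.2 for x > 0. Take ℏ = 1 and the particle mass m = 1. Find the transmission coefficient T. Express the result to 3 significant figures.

On each side the TISE gives plane waves with k = √(2m(E − V))/ℏ: k₁ = √(2·1·15) = 5.477, k₂ = √(2·1·0.8) = 1.265.
Continuity of ψ and ψ′ at the step yields the reflection amplitude r = (k₁ − k₂)/(k₁ + k₂) = 0.6248; thus R = |r|² = 0.3903, T = 0.6097.

T = 0.610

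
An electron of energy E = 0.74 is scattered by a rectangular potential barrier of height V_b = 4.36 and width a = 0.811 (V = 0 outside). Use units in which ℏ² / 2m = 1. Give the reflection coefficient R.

R = 0.898

Since E < V_b the interior solution is evanescent with decay constant κ = √(2m(V_b − E))/ℏ = 1.903.
κa = 1.543, sinh(κa) = 2.233.
Matching ψ, ψ′ at both faces gives T = [1 + V_b² sinh²(κa) / (4E(V_b − E))]⁻¹ = 1/9.842 = 0.102.
R = 1 − T = 0.898.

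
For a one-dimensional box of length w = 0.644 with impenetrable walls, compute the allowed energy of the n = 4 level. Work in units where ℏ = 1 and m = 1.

Requiring ψ(0) = ψ(w) = 0 quantises k = nπ/w, hence E_n = ℏ²k²/2m = n²π²ℏ²/(2mw²).
E_4 = 4² × π² / (2 × 1 × 0.644²) = 190.4.

E = 190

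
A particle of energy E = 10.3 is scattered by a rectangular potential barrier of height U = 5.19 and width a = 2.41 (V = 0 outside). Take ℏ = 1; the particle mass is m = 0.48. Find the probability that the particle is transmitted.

T = 0.922

Above the barrier the interior wavenumber is k₂ = √(2m(E − U))/ℏ = 2.215, giving phase k₂a = 5.338.
Matching at both interfaces gives T⁻¹ = 1 + U² sin²(k₂a) / [4E(E − U)] = 1.084, hence T = 0.922.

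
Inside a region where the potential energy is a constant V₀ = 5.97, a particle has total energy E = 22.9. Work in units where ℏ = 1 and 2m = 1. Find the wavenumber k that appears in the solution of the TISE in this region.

k = 4.11

With E > V₀ the solution is oscillatory, ψ ∝ e^{±ikx} with k = √(2m(E − V₀))/ℏ.
k = √(2 × 0.5 × 16.93) = 4.115.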